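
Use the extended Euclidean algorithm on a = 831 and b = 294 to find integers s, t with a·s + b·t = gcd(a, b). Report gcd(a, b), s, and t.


Euclidean algorithm on (831, 294) — divide until remainder is 0:
  831 = 2 · 294 + 243
  294 = 1 · 243 + 51
  243 = 4 · 51 + 39
  51 = 1 · 39 + 12
  39 = 3 · 12 + 3
  12 = 4 · 3 + 0
gcd(831, 294) = 3.
Track Bezout coefficients alongside the remainders: start with r₀ = 831 = a·1 + b·0 (s = 1, t = 0) and r₁ = 294 = a·0 + b·1 (s = 0, t = 1); each new remainder r_{k+1} = r_{k-1} − q_k·r_k inherits s_{k+1} = s_{k-1} − q_k·s_k, t_{k+1} = t_{k-1} − q_k·t_k, so r_k = a·s_k + b·t_k at every step:
  q = 2: r = 243, s = 1 − 2·0 = 1, t = 0 − 2·1 = -2  (check: 831·1 + 294·(-2) = 243)
  q = 1: r = 51, s = 0 − 1·1 = -1, t = 1 − 1·(-2) = 3  (check: 831·(-1) + 294·3 = 51)
  q = 4: r = 39, s = 1 − 4·(-1) = 5, t = -2 − 4·3 = -14  (check: 831·5 + 294·(-14) = 39)
  q = 1: r = 12, s = -1 − 1·5 = -6, t = 3 − 1·(-14) = 17  (check: 831·(-6) + 294·17 = 12)
  q = 3: r = 3, s = 5 − 3·(-6) = 23, t = -14 − 3·17 = -65  (check: 831·23 + 294·(-65) = 3)
The row with r = 3 (the gcd) gives the Bezout coefficients s = 23, t = -65.
Result: 831 · (23) + 294 · (-65) = 3.

gcd(831, 294) = 3; s = 23, t = -65 (check: 831·23 + 294·(-65) = 3).


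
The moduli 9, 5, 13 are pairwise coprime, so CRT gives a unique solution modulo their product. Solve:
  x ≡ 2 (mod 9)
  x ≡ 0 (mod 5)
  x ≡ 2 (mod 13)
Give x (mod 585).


Moduli 9, 5, 13 are pairwise coprime; by CRT there is a unique solution modulo M = 9 · 5 · 13 = 585.
Solve pairwise, accumulating the modulus:
  Start with x ≡ 2 (mod 9).
  Combine with x ≡ 0 (mod 5): since gcd(9, 5) = 1, we get a unique residue mod 45.
    Write x = 2 + 9·t and substitute into x ≡ 0 (mod 5): 9·t ≡ 0 − 2 = -2 (mod 5).
    Reduce coefficients mod 5: 4·t ≡ 3 (mod 5).
    The inverse of 4 mod 5 is 4 (since 4·4 = 16 = 3·5 + 1), so t ≡ 4·3 = 12 ≡ 2 (mod 5).
    Then x = 2 + 9·2 = 20, valid modulo lcm(9, 5) = 45: x ≡ 20 (mod 45).
  Combine with x ≡ 2 (mod 13): since gcd(45, 13) = 1, we get a unique residue mod 585.
    Write x = 20 + 45·t and substitute into x ≡ 2 (mod 13): 45·t ≡ 2 − 20 = -18 (mod 13).
    Reduce coefficients mod 13: 6·t ≡ 8 (mod 13).
    The inverse of 6 mod 13 is 11 (since 6·11 = 66 = 5·13 + 1), so t ≡ 11·8 = 88 ≡ 10 (mod 13).
    Then x = 20 + 45·10 = 470, valid modulo lcm(45, 13) = 585: x ≡ 470 (mod 585).
Verify: 470 mod 9 = 2 ✓, 470 mod 5 = 0 ✓, 470 mod 13 = 2 ✓.

x ≡ 470 (mod 585).


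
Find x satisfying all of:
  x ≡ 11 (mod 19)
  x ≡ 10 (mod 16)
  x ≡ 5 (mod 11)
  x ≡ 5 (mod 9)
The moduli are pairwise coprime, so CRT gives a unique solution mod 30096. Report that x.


Product of moduli M = 19 · 16 · 11 · 9 = 30096.
Merge one congruence at a time:
  Start: x ≡ 11 (mod 19).
  Combine with x ≡ 10 (mod 16); new modulus lcm = 304.
    Write x = 11 + 19·t and substitute into x ≡ 10 (mod 16): 19·t ≡ 10 − 11 = -1 (mod 16).
    Reduce coefficients mod 16: 3·t ≡ 15 (mod 16).
    The inverse of 3 mod 16 is 11 (since 3·11 = 33 = 2·16 + 1), so t ≡ 11·15 = 165 ≡ 5 (mod 16).
    Then x = 11 + 19·5 = 106, valid modulo lcm(19, 16) = 304: x ≡ 106 (mod 304).
  Combine with x ≡ 5 (mod 11); new modulus lcm = 3344.
    Write x = 106 + 304·t and substitute into x ≡ 5 (mod 11): 304·t ≡ 5 − 106 = -101 (mod 11).
    Reduce coefficients mod 11: 7·t ≡ 9 (mod 11).
    The inverse of 7 mod 11 is 8 (since 7·8 = 56 = 5·11 + 1), so t ≡ 8·9 = 72 ≡ 6 (mod 11).
    Then x = 106 + 304·6 = 1930, valid modulo lcm(304, 11) = 3344: x ≡ 1930 (mod 3344).
  Combine with x ≡ 5 (mod 9); new modulus lcm = 30096.
    Write x = 1930 + 3344·t and substitute into x ≡ 5 (mod 9): 3344·t ≡ 5 − 1930 = -1925 (mod 9).
    Reduce coefficients mod 9: 5·t ≡ 1 (mod 9).
    The inverse of 5 mod 9 is 2 (since 5·2 = 10 = 1·9 + 1), so t ≡ 2·1 = 2 ≡ 2 (mod 9).
    Then x = 1930 + 3344·2 = 8618, valid modulo lcm(3344, 9) = 30096: x ≡ 8618 (mod 30096).
Verify against each original: 8618 mod 19 = 11, 8618 mod 16 = 10, 8618 mod 11 = 5, 8618 mod 9 = 5.

x ≡ 8618 (mod 30096).


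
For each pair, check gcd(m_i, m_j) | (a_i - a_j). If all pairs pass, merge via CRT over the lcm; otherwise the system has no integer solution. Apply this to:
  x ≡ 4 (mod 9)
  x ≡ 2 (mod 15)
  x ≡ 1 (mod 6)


Moduli 9, 15, 6 are not pairwise coprime, so CRT works modulo lcm(m_i) when all pairwise compatibility conditions hold.
Pairwise compatibility: gcd(m_i, m_j) must divide a_i - a_j for every pair.
Merge one congruence at a time:
  Start: x ≡ 4 (mod 9).
  Combine with x ≡ 2 (mod 15): gcd(9, 15) = 3, and 2 - 4 = -2 is NOT divisible by 3.
    ⇒ system is inconsistent (no integer solution).

No solution (the system is inconsistent).


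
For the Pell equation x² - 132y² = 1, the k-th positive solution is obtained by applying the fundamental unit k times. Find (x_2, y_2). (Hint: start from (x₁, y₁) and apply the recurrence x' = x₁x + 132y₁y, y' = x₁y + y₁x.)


Step 1: Find the fundamental solution (x₁, y₁) of x² - 132y² = 1.
  Expand √132 as a continued fraction. a₀ = ⌊√132⌋ = 11; iterate m_{k+1} = d_k·a_k − m_k, d_{k+1} = (132 − m_{k+1}²)/d_k, a_{k+1} = ⌊(a₀ + m_{k+1})/d_{k+1}⌋ (starting m₀ = 0, d₀ = 1), with convergents p_k = a_k·p_{k-1} + p_{k-2}, q_k = a_k·q_{k-1} + q_{k-2} (p₋₁ = 1, q₋₁ = 0):
  k = 0: a₀ = 11; p₀/q₀ = 11/1; p₀² − 132·q₀² = 121 − 132 = -11.
  k = 1: m = 11, d = 11, a = ⌊(11 + 11)/11⌋ = 2; p/q = (2·11 + 1)/(2·1 + 0) = 23/2; p² − 132·q² = 529 − 528 = 1.
  The first convergent with p² − 132·q² = 1 gives the fundamental solution (x₁, y₁) = (23, 2).
Step 2: Apply the recurrence (x_{n+1}, y_{n+1}) = (x₁x_n + 132y₁y_n, x₁y_n + y₁x_n) repeatedly.
  From (x_1, y_1) = (23, 2): x_2 = 23·23 + 132·2·2 = 1057; y_2 = 23·2 + 2·23 = 92.
Step 3: Verify x_2² - 132·y_2² = 1117249 - 1117248 = 1 (should be 1). ✓

(x_1, y_1) = (23, 2); (x_2, y_2) = (1057, 92).


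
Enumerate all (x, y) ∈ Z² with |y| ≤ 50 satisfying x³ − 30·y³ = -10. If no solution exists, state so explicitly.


The equation is x³ - 30y³ = -10. For fixed y, x³ = 30·y³ − 10, so a solution requires the RHS to be a perfect cube.
Strategy: iterate y from -50 to 50, compute RHS = 30·y³ − 10, and check whether it is a (positive or negative) perfect cube.
Check small values of y:
  y = 0: RHS = -10 is not a perfect cube.
  y = 1: RHS = 20 is not a perfect cube.
  y = -1: RHS = -40 is not a perfect cube.
  y = 2: RHS = 230 is not a perfect cube.
  y = -2: RHS = -250 is not a perfect cube.
  y = 3: RHS = 800 is not a perfect cube.
  y = -3: RHS = -820 is not a perfect cube.
Continuing the search up to |y| = 50 finds no solutions either.
No (x, y) in the scanned range satisfies the equation.

No integer solutions with |y| ≤ 50.


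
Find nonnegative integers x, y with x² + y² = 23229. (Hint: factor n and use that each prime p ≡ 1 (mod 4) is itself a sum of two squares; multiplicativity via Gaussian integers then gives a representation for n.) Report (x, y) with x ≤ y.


Step 1: Factor n = 23229 = 3^2 · 29 · 89.
Step 2: Check the mod-4 condition on each prime factor: 3 ≡ 3 (mod 4), exponent 2 (must be even); 29 ≡ 1 (mod 4), exponent 1; 89 ≡ 1 (mod 4), exponent 1.
All primes ≡ 3 (mod 4) appear to even exponent (or don't appear), so by the two-squares theorem n IS expressible as a sum of two squares.
Step 3: Build a representation. Group n = k² · m with k = 3 and m = 29 · 89 = 2581 (a product of primes ≡ 1 (mod 4)); a representation of m scales to one of n via (k·x)² + (k·y)² = k²(x² + y²). Each prime p ≡ 1 (mod 4) is itself a sum of two squares; find a² by testing p − a² for a perfect square:
  29: 29 − 1² = 28, 29 − 2² = 25 = 5² ⇒ 29 = 2² + 5².
  89: 89 − 1² = 88, 89 − 2² = 85, 89 − 3² = 80, 89 − 4² = 73, 89 − 5² = 64 = 8² ⇒ 89 = 5² + 8².
  Combine using the Brahmagupta–Fibonacci identity (a² + b²)(c² + d²) = (ac − bd)² + (ad + bc)² = (ac + bd)² + (ad − bc)²:
  29 · 89 = 2581: from (2² + 5²)(5² + 8²), take (2·5 − 5·8, 2·8 + 5·5) = (10 − 40, 16 + 25) = (-30, 41); dropping signs (only squares matter) gives (30, 41); check 30² + 41² = 900 + 1681 = 2581 ✓.
  Scale by k = 3: (3·30, 3·41) = (90, 123).
Step 4: Order so x ≤ y and verify: 90² + 123² = 8100 + 15129 = 23229 = n. ✓

n = 23229 = 90² + 123² (one valid representation with x ≤ y).


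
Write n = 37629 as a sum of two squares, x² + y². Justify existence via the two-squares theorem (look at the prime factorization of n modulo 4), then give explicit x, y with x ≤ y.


Step 1: Factor n = 37629 = 3^2 · 37 · 113.
Step 2: Check the mod-4 condition on each prime factor: 3 ≡ 3 (mod 4), exponent 2 (must be even); 37 ≡ 1 (mod 4), exponent 1; 113 ≡ 1 (mod 4), exponent 1.
All primes ≡ 3 (mod 4) appear to even exponent (or don't appear), so by the two-squares theorem n IS expressible as a sum of two squares.
Step 3: Build a representation. Group n = k² · m with k = 3 and m = 37 · 113 = 4181 (a product of primes ≡ 1 (mod 4)); a representation of m scales to one of n via (k·x)² + (k·y)² = k²(x² + y²). Each prime p ≡ 1 (mod 4) is itself a sum of two squares; find a² by testing p − a² for a perfect square:
  37: 37 − 1² = 36 = 6² ⇒ 37 = 1² + 6².
  113: 113 − 1² = 112, 113 − 2² = 109, 113 − 3² = 104, 113 − 4² = 97, 113 − 5² = 88, 113 − 6² = 77, 113 − 7² = 64 = 8² ⇒ 113 = 7² + 8².
  Combine using the Brahmagupta–Fibonacci identity (a² + b²)(c² + d²) = (ac − bd)² + (ad + bc)² = (ac + bd)² + (ad − bc)²:
  37 · 113 = 4181: from (1² + 6²)(7² + 8²), take (1·7 − 6·8, 1·8 + 6·7) = (7 − 48, 8 + 42) = (-41, 50); dropping signs (only squares matter) gives (41, 50); check 41² + 50² = 1681 + 2500 = 4181 ✓.
  Scale by k = 3: (3·41, 3·50) = (123, 150).
Step 4: Order so x ≤ y and verify: 123² + 150² = 15129 + 22500 = 37629 = n. ✓

n = 37629 = 123² + 150² (one valid representation with x ≤ y).


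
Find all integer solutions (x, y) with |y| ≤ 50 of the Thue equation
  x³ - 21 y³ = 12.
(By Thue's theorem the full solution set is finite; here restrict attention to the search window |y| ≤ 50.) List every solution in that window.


The equation is x³ - 21y³ = 12. For fixed y, x³ = 21·y³ + 12, so a solution requires the RHS to be a perfect cube.
Strategy: iterate y from -50 to 50, compute RHS = 21·y³ + 12, and check whether it is a (positive or negative) perfect cube.
Check small values of y:
  y = 0: RHS = 12 is not a perfect cube.
  y = 1: RHS = 33 is not a perfect cube.
  y = -1: RHS = -9 is not a perfect cube.
  y = 2: RHS = 180 is not a perfect cube.
  y = -2: RHS = -156 is not a perfect cube.
  y = 3: RHS = 579 is not a perfect cube.
  y = -3: RHS = -555 is not a perfect cube.
Continuing the search up to |y| = 50 finds no solutions either.
No (x, y) in the scanned range satisfies the equation.

No integer solutions with |y| ≤ 50.


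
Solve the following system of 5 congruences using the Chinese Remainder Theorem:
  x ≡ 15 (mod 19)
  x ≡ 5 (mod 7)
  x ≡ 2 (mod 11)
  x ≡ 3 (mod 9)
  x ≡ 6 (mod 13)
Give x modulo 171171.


Product of moduli M = 19 · 7 · 11 · 9 · 13 = 171171.
Merge one congruence at a time:
  Start: x ≡ 15 (mod 19).
  Combine with x ≡ 5 (mod 7); new modulus lcm = 133.
    Write x = 15 + 19·t and substitute into x ≡ 5 (mod 7): 19·t ≡ 5 − 15 = -10 (mod 7).
    Reduce coefficients mod 7: 5·t ≡ 4 (mod 7).
    The inverse of 5 mod 7 is 3 (since 5·3 = 15 = 2·7 + 1), so t ≡ 3·4 = 12 ≡ 5 (mod 7).
    Then x = 15 + 19·5 = 110, valid modulo lcm(19, 7) = 133: x ≡ 110 (mod 133).
  Combine with x ≡ 2 (mod 11); new modulus lcm = 1463.
    Write x = 110 + 133·t and substitute into x ≡ 2 (mod 11): 133·t ≡ 2 − 110 = -108 (mod 11).
    Reduce coefficients mod 11: 1·t ≡ 2 (mod 11).
    So t ≡ 2 (mod 11).
    Then x = 110 + 133·2 = 376, valid modulo lcm(133, 11) = 1463: x ≡ 376 (mod 1463).
  Combine with x ≡ 3 (mod 9); new modulus lcm = 13167.
    Write x = 376 + 1463·t and substitute into x ≡ 3 (mod 9): 1463·t ≡ 3 − 376 = -373 (mod 9).
    Reduce coefficients mod 9: 5·t ≡ 5 (mod 9).
    The inverse of 5 mod 9 is 2 (since 5·2 = 10 = 1·9 + 1), so t ≡ 2·5 = 10 ≡ 1 (mod 9).
    Then x = 376 + 1463·1 = 1839, valid modulo lcm(1463, 9) = 13167: x ≡ 1839 (mod 13167).
  Combine with x ≡ 6 (mod 13); new modulus lcm = 171171.
    Write x = 1839 + 13167·t and substitute into x ≡ 6 (mod 13): 13167·t ≡ 6 − 1839 = -1833 (mod 13).
    Reduce coefficients mod 13: 11·t ≡ 0 (mod 13).
    The inverse of 11 mod 13 is 6 (since 11·6 = 66 = 5·13 + 1), so t ≡ 6·0 = 0 ≡ 0 (mod 13).
    Then x = 1839 + 13167·0 = 1839, valid modulo lcm(13167, 13) = 171171: x ≡ 1839 (mod 171171).
Verify against each original: 1839 mod 19 = 15, 1839 mod 7 = 5, 1839 mod 11 = 2, 1839 mod 9 = 3, 1839 mod 13 = 6.

x ≡ 1839 (mod 171171).


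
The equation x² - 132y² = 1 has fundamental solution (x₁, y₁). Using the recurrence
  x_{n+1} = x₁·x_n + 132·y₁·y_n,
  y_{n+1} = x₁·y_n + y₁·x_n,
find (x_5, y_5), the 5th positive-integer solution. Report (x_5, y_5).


Step 1: Find the fundamental solution (x₁, y₁) of x² - 132y² = 1.
  Expand √132 as a continued fraction. a₀ = ⌊√132⌋ = 11; iterate m_{k+1} = d_k·a_k − m_k, d_{k+1} = (132 − m_{k+1}²)/d_k, a_{k+1} = ⌊(a₀ + m_{k+1})/d_{k+1}⌋ (starting m₀ = 0, d₀ = 1), with convergents p_k = a_k·p_{k-1} + p_{k-2}, q_k = a_k·q_{k-1} + q_{k-2} (p₋₁ = 1, q₋₁ = 0):
  k = 0: a₀ = 11; p₀/q₀ = 11/1; p₀² − 132·q₀² = 121 − 132 = -11.
  k = 1: m = 11, d = 11, a = ⌊(11 + 11)/11⌋ = 2; p/q = (2·11 + 1)/(2·1 + 0) = 23/2; p² − 132·q² = 529 − 528 = 1.
  The first convergent with p² − 132·q² = 1 gives the fundamental solution (x₁, y₁) = (23, 2).
Step 2: Apply the recurrence (x_{n+1}, y_{n+1}) = (x₁x_n + 132y₁y_n, x₁y_n + y₁x_n) repeatedly.
  From (x_1, y_1) = (23, 2): x_2 = 23·23 + 132·2·2 = 1057; y_2 = 23·2 + 2·23 = 92.
  From (x_2, y_2) = (1057, 92): x_3 = 23·1057 + 132·2·92 = 48599; y_3 = 23·92 + 2·1057 = 4230.
  From (x_3, y_3) = (48599, 4230): x_4 = 23·48599 + 132·2·4230 = 2234497; y_4 = 23·4230 + 2·48599 = 194488.
  From (x_4, y_4) = (2234497, 194488): x_5 = 23·2234497 + 132·2·194488 = 102738263; y_5 = 23·194488 + 2·2234497 = 8942218.
Step 3: Verify x_5² - 132·y_5² = 10555150684257169 - 10555150684257168 = 1 (should be 1). ✓

(x_1, y_1) = (23, 2); (x_5, y_5) = (102738263, 8942218).


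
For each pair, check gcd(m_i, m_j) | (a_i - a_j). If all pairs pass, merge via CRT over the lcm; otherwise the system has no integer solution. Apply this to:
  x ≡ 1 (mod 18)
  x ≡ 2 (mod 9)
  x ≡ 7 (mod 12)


Moduli 18, 9, 12 are not pairwise coprime, so CRT works modulo lcm(m_i) when all pairwise compatibility conditions hold.
Pairwise compatibility: gcd(m_i, m_j) must divide a_i - a_j for every pair.
Merge one congruence at a time:
  Start: x ≡ 1 (mod 18).
  Combine with x ≡ 2 (mod 9): gcd(18, 9) = 9, and 2 - 1 = 1 is NOT divisible by 9.
    ⇒ system is inconsistent (no integer solution).

No solution (the system is inconsistent).


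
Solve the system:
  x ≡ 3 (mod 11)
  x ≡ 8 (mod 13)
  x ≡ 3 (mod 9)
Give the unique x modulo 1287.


Moduli 11, 13, 9 are pairwise coprime; by CRT there is a unique solution modulo M = 11 · 13 · 9 = 1287.
Solve pairwise, accumulating the modulus:
  Start with x ≡ 3 (mod 11).
  Combine with x ≡ 8 (mod 13): since gcd(11, 13) = 1, we get a unique residue mod 143.
    Write x = 3 + 11·t and substitute into x ≡ 8 (mod 13): 11·t ≡ 8 − 3 = 5 (mod 13).
    The inverse of 11 mod 13 is 6 (since 11·6 = 66 = 5·13 + 1), so t ≡ 6·5 = 30 ≡ 4 (mod 13).
    Then x = 3 + 11·4 = 47, valid modulo lcm(11, 13) = 143: x ≡ 47 (mod 143).
  Combine with x ≡ 3 (mod 9): since gcd(143, 9) = 1, we get a unique residue mod 1287.
    Write x = 47 + 143·t and substitute into x ≡ 3 (mod 9): 143·t ≡ 3 − 47 = -44 (mod 9).
    Reduce coefficients mod 9: 8·t ≡ 1 (mod 9).
    The inverse of 8 mod 9 is 8 (since 8·8 = 64 = 7·9 + 1), so t ≡ 8·1 = 8 ≡ 8 (mod 9).
    Then x = 47 + 143·8 = 1191, valid modulo lcm(143, 9) = 1287: x ≡ 1191 (mod 1287).
Verify: 1191 mod 11 = 3 ✓, 1191 mod 13 = 8 ✓, 1191 mod 9 = 3 ✓.

x ≡ 1191 (mod 1287).


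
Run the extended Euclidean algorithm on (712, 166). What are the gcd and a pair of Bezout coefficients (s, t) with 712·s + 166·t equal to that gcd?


Euclidean algorithm on (712, 166) — divide until remainder is 0:
  712 = 4 · 166 + 48
  166 = 3 · 48 + 22
  48 = 2 · 22 + 4
  22 = 5 · 4 + 2
  4 = 2 · 2 + 0
gcd(712, 166) = 2.
Track Bezout coefficients alongside the remainders: start with r₀ = 712 = a·1 + b·0 (s = 1, t = 0) and r₁ = 166 = a·0 + b·1 (s = 0, t = 1); each new remainder r_{k+1} = r_{k-1} − q_k·r_k inherits s_{k+1} = s_{k-1} − q_k·s_k, t_{k+1} = t_{k-1} − q_k·t_k, so r_k = a·s_k + b·t_k at every step:
  q = 4: r = 48, s = 1 − 4·0 = 1, t = 0 − 4·1 = -4  (check: 712·1 + 166·(-4) = 48)
  q = 3: r = 22, s = 0 − 3·1 = -3, t = 1 − 3·(-4) = 13  (check: 712·(-3) + 166·13 = 22)
  q = 2: r = 4, s = 1 − 2·(-3) = 7, t = -4 − 2·13 = -30  (check: 712·7 + 166·(-30) = 4)
  q = 5: r = 2, s = -3 − 5·7 = -38, t = 13 − 5·(-30) = 163  (check: 712·(-38) + 166·163 = 2)
The row with r = 2 (the gcd) gives the Bezout coefficients s = -38, t = 163.
Result: 712 · (-38) + 166 · (163) = 2.

gcd(712, 166) = 2; s = -38, t = 163 (check: 712·(-38) + 166·163 = 2).


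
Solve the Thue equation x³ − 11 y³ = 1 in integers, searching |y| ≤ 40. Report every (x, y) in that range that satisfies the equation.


The equation is x³ - 11y³ = 1. For fixed y, x³ = 11·y³ + 1, so a solution requires the RHS to be a perfect cube.
Strategy: iterate y from -40 to 40, compute RHS = 11·y³ + 1, and check whether it is a (positive or negative) perfect cube.
Check small values of y:
  y = 0: RHS = 1 = (1)³ ⇒ x = 1 works.
  y = 1: RHS = 12 is not a perfect cube.
  y = -1: RHS = -10 is not a perfect cube.
  y = 2: RHS = 89 is not a perfect cube.
  y = -2: RHS = -87 is not a perfect cube.
  y = 3: RHS = 298 is not a perfect cube.
  y = -3: RHS = -296 is not a perfect cube.
Continuing the search up to |y| = 40 finds no further solutions beyond those listed.
Collected solutions: (1, 0).

Solutions (with |y| ≤ 40): (1, 0).


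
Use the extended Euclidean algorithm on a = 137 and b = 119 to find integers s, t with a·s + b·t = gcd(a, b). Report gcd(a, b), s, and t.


Euclidean algorithm on (137, 119) — divide until remainder is 0:
  137 = 1 · 119 + 18
  119 = 6 · 18 + 11
  18 = 1 · 11 + 7
  11 = 1 · 7 + 4
  7 = 1 · 4 + 3
  4 = 1 · 3 + 1
  3 = 3 · 1 + 0
gcd(137, 119) = 1.
Track Bezout coefficients alongside the remainders: start with r₀ = 137 = a·1 + b·0 (s = 1, t = 0) and r₁ = 119 = a·0 + b·1 (s = 0, t = 1); each new remainder r_{k+1} = r_{k-1} − q_k·r_k inherits s_{k+1} = s_{k-1} − q_k·s_k, t_{k+1} = t_{k-1} − q_k·t_k, so r_k = a·s_k + b·t_k at every step:
  q = 1: r = 18, s = 1 − 1·0 = 1, t = 0 − 1·1 = -1  (check: 137·1 + 119·(-1) = 18)
  q = 6: r = 11, s = 0 − 6·1 = -6, t = 1 − 6·(-1) = 7  (check: 137·(-6) + 119·7 = 11)
  q = 1: r = 7, s = 1 − 1·(-6) = 7, t = -1 − 1·7 = -8  (check: 137·7 + 119·(-8) = 7)
  q = 1: r = 4, s = -6 − 1·7 = -13, t = 7 − 1·(-8) = 15  (check: 137·(-13) + 119·15 = 4)
  q = 1: r = 3, s = 7 − 1·(-13) = 20, t = -8 − 1·15 = -23  (check: 137·20 + 119·(-23) = 3)
  q = 1: r = 1, s = -13 − 1·20 = -33, t = 15 − 1·(-23) = 38  (check: 137·(-33) + 119·38 = 1)
The row with r = 1 (the gcd) gives the Bezout coefficients s = -33, t = 38.
Result: 137 · (-33) + 119 · (38) = 1.

gcd(137, 119) = 1; s = -33, t = 38 (check: 137·(-33) + 119·38 = 1).


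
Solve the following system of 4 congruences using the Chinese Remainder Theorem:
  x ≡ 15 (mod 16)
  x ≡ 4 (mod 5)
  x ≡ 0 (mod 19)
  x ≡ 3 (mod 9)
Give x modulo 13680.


Product of moduli M = 16 · 5 · 19 · 9 = 13680.
Merge one congruence at a time:
  Start: x ≡ 15 (mod 16).
  Combine with x ≡ 4 (mod 5); new modulus lcm = 80.
    Write x = 15 + 16·t and substitute into x ≡ 4 (mod 5): 16·t ≡ 4 − 15 = -11 (mod 5).
    Reduce coefficients mod 5: 1·t ≡ 4 (mod 5).
    So t ≡ 4 (mod 5).
    Then x = 15 + 16·4 = 79, valid modulo lcm(16, 5) = 80: x ≡ 79 (mod 80).
  Combine with x ≡ 0 (mod 19); new modulus lcm = 1520.
    Write x = 79 + 80·t and substitute into x ≡ 0 (mod 19): 80·t ≡ 0 − 79 = -79 (mod 19).
    Reduce coefficients mod 19: 4·t ≡ 16 (mod 19).
    The inverse of 4 mod 19 is 5 (since 4·5 = 20 = 1·19 + 1), so t ≡ 5·16 = 80 ≡ 4 (mod 19).
    Then x = 79 + 80·4 = 399, valid modulo lcm(80, 19) = 1520: x ≡ 399 (mod 1520).
  Combine with x ≡ 3 (mod 9); new modulus lcm = 13680.
    Write x = 399 + 1520·t and substitute into x ≡ 3 (mod 9): 1520·t ≡ 3 − 399 = -396 (mod 9).
    Reduce coefficients mod 9: 8·t ≡ 0 (mod 9).
    The inverse of 8 mod 9 is 8 (since 8·8 = 64 = 7·9 + 1), so t ≡ 8·0 = 0 ≡ 0 (mod 9).
    Then x = 399 + 1520·0 = 399, valid modulo lcm(1520, 9) = 13680: x ≡ 399 (mod 13680).
Verify against each original: 399 mod 16 = 15, 399 mod 5 = 4, 399 mod 19 = 0, 399 mod 9 = 3.

x ≡ 399 (mod 13680).


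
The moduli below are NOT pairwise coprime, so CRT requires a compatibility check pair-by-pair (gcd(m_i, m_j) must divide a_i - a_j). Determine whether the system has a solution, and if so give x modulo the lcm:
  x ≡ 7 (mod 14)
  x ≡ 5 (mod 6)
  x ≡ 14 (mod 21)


Moduli 14, 6, 21 are not pairwise coprime, so CRT works modulo lcm(m_i) when all pairwise compatibility conditions hold.
Pairwise compatibility: gcd(m_i, m_j) must divide a_i - a_j for every pair.
Merge one congruence at a time:
  Start: x ≡ 7 (mod 14).
  Combine with x ≡ 5 (mod 6): gcd(14, 6) = 2; 5 - 7 = -2, which IS divisible by 2, so compatible.
    Write x = 7 + 14·t and substitute into x ≡ 5 (mod 6): 14·t ≡ 5 − 7 = -2 (mod 6).
    Divide the congruence (and modulus) by g = 2: 7·t ≡ -1 (mod 3).
    Reduce coefficients mod 3: 1·t ≡ 2 (mod 3).
    So t ≡ 2 (mod 3).
    Then x = 7 + 14·2 = 35, valid modulo lcm(14, 6) = 42: x ≡ 35 (mod 42).
  Combine with x ≡ 14 (mod 21): gcd(42, 21) = 21; 14 - 35 = -21, which IS divisible by 21, so compatible.
    Write x = 35 + 42·t and substitute into x ≡ 14 (mod 21): 42·t ≡ 14 − 35 = -21 (mod 21).
    Divide the congruence (and modulus) by g = 21: 2·t ≡ -1 (mod 1).
    Modulo 1 every t works; take t = 0.
    Then x = 35 + 42·0 = 35, valid modulo lcm(42, 21) = 42: x ≡ 35 (mod 42).
Verify: 35 mod 14 = 7, 35 mod 6 = 5, 35 mod 21 = 14.

x ≡ 35 (mod 42).


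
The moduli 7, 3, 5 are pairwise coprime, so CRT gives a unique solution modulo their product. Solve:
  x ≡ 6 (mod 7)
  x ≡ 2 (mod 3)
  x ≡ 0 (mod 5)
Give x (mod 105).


Moduli 7, 3, 5 are pairwise coprime; by CRT there is a unique solution modulo M = 7 · 3 · 5 = 105.
Solve pairwise, accumulating the modulus:
  Start with x ≡ 6 (mod 7).
  Combine with x ≡ 2 (mod 3): since gcd(7, 3) = 1, we get a unique residue mod 21.
    Write x = 6 + 7·t and substitute into x ≡ 2 (mod 3): 7·t ≡ 2 − 6 = -4 (mod 3).
    Reduce coefficients mod 3: 1·t ≡ 2 (mod 3).
    So t ≡ 2 (mod 3).
    Then x = 6 + 7·2 = 20, valid modulo lcm(7, 3) = 21: x ≡ 20 (mod 21).
  Combine with x ≡ 0 (mod 5): since gcd(21, 5) = 1, we get a unique residue mod 105.
    Write x = 20 + 21·t and substitute into x ≡ 0 (mod 5): 21·t ≡ 0 − 20 = -20 (mod 5).
    Reduce coefficients mod 5: 1·t ≡ 0 (mod 5).
    So t ≡ 0 (mod 5).
    Then x = 20 + 21·0 = 20, valid modulo lcm(21, 5) = 105: x ≡ 20 (mod 105).
Verify: 20 mod 7 = 6 ✓, 20 mod 3 = 2 ✓, 20 mod 5 = 0 ✓.

x ≡ 20 (mod 105).


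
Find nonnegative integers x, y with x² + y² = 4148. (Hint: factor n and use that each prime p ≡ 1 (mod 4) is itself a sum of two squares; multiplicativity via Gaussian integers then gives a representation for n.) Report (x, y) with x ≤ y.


Step 1: Factor n = 4148 = 2^2 · 17 · 61.
Step 2: Check the mod-4 condition on each prime factor: 2 = 2 (special); 17 ≡ 1 (mod 4), exponent 1; 61 ≡ 1 (mod 4), exponent 1.
All primes ≡ 3 (mod 4) appear to even exponent (or don't appear), so by the two-squares theorem n IS expressible as a sum of two squares.
Step 3: Build a representation. Group n = k² · m with k = 2 and m = 17 · 61 = 1037 (a product of primes ≡ 1 (mod 4)); a representation of m scales to one of n via (k·x)² + (k·y)² = k²(x² + y²). Each prime p ≡ 1 (mod 4) is itself a sum of two squares; find a² by testing p − a² for a perfect square:
  17: 17 − 1² = 16 = 4² ⇒ 17 = 1² + 4².
  61: 61 − 1² = 60, 61 − 2² = 57, 61 − 3² = 52, 61 − 4² = 45, 61 − 5² = 36 = 6² ⇒ 61 = 5² + 6².
  Combine using the Brahmagupta–Fibonacci identity (a² + b²)(c² + d²) = (ac − bd)² + (ad + bc)² = (ac + bd)² + (ad − bc)²:
  17 · 61 = 1037: from (1² + 4²)(5² + 6²), take (1·5 − 4·6, 1·6 + 4·5) = (5 − 24, 6 + 20) = (-19, 26); dropping signs (only squares matter) gives (19, 26); check 19² + 26² = 361 + 676 = 1037 ✓.
  Scale by k = 2: (2·19, 2·26) = (38, 52).
Step 4: Order so x ≤ y and verify: 38² + 52² = 1444 + 2704 = 4148 = n. ✓

n = 4148 = 38² + 52² (one valid representation with x ≤ y).


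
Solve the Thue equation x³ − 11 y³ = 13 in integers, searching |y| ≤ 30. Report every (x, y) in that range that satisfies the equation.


The equation is x³ - 11y³ = 13. For fixed y, x³ = 11·y³ + 13, so a solution requires the RHS to be a perfect cube.
Strategy: iterate y from -30 to 30, compute RHS = 11·y³ + 13, and check whether it is a (positive or negative) perfect cube.
Check small values of y:
  y = 0: RHS = 13 is not a perfect cube.
  y = 1: RHS = 24 is not a perfect cube.
  y = -1: RHS = 2 is not a perfect cube.
  y = 2: RHS = 101 is not a perfect cube.
  y = -2: RHS = -75 is not a perfect cube.
  y = 3: RHS = 310 is not a perfect cube.
  y = -3: RHS = -284 is not a perfect cube.
Continuing the search up to |y| = 30 finds no solutions either.
No (x, y) in the scanned range satisfies the equation.

No integer solutions with |y| ≤ 30.


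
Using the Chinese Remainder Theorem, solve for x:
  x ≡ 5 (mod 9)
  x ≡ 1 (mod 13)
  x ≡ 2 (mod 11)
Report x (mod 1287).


Moduli 9, 13, 11 are pairwise coprime; by CRT there is a unique solution modulo M = 9 · 13 · 11 = 1287.
Solve pairwise, accumulating the modulus:
  Start with x ≡ 5 (mod 9).
  Combine with x ≡ 1 (mod 13): since gcd(9, 13) = 1, we get a unique residue mod 117.
    Write x = 5 + 9·t and substitute into x ≡ 1 (mod 13): 9·t ≡ 1 − 5 = -4 (mod 13).
    Reduce coefficients mod 13: 9·t ≡ 9 (mod 13).
    The inverse of 9 mod 13 is 3 (since 9·3 = 27 = 2·13 + 1), so t ≡ 3·9 = 27 ≡ 1 (mod 13).
    Then x = 5 + 9·1 = 14, valid modulo lcm(9, 13) = 117: x ≡ 14 (mod 117).
  Combine with x ≡ 2 (mod 11): since gcd(117, 11) = 1, we get a unique residue mod 1287.
    Write x = 14 + 117·t and substitute into x ≡ 2 (mod 11): 117·t ≡ 2 − 14 = -12 (mod 11).
    Reduce coefficients mod 11: 7·t ≡ 10 (mod 11).
    The inverse of 7 mod 11 is 8 (since 7·8 = 56 = 5·11 + 1), so t ≡ 8·10 = 80 ≡ 3 (mod 11).
    Then x = 14 + 117·3 = 365, valid modulo lcm(117, 11) = 1287: x ≡ 365 (mod 1287).
Verify: 365 mod 9 = 5 ✓, 365 mod 13 = 1 ✓, 365 mod 11 = 2 ✓.

x ≡ 365 (mod 1287).


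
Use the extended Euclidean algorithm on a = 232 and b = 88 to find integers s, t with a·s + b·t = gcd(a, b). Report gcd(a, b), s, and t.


Euclidean algorithm on (232, 88) — divide until remainder is 0:
  232 = 2 · 88 + 56
  88 = 1 · 56 + 32
  56 = 1 · 32 + 24
  32 = 1 · 24 + 8
  24 = 3 · 8 + 0
gcd(232, 88) = 8.
Track Bezout coefficients alongside the remainders: start with r₀ = 232 = a·1 + b·0 (s = 1, t = 0) and r₁ = 88 = a·0 + b·1 (s = 0, t = 1); each new remainder r_{k+1} = r_{k-1} − q_k·r_k inherits s_{k+1} = s_{k-1} − q_k·s_k, t_{k+1} = t_{k-1} − q_k·t_k, so r_k = a·s_k + b·t_k at every step:
  q = 2: r = 56, s = 1 − 2·0 = 1, t = 0 − 2·1 = -2  (check: 232·1 + 88·(-2) = 56)
  q = 1: r = 32, s = 0 − 1·1 = -1, t = 1 − 1·(-2) = 3  (check: 232·(-1) + 88·3 = 32)
  q = 1: r = 24, s = 1 − 1·(-1) = 2, t = -2 − 1·3 = -5  (check: 232·2 + 88·(-5) = 24)
  q = 1: r = 8, s = -1 − 1·2 = -3, t = 3 − 1·(-5) = 8  (check: 232·(-3) + 88·8 = 8)
The row with r = 8 (the gcd) gives the Bezout coefficients s = -3, t = 8.
Result: 232 · (-3) + 88 · (8) = 8.

gcd(232, 88) = 8; s = -3, t = 8 (check: 232·(-3) + 88·8 = 8).


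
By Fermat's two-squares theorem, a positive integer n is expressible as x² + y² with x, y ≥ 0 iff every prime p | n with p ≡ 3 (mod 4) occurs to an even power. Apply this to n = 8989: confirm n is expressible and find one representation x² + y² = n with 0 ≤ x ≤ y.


Step 1: Factor n = 8989 = 89 · 101.
Step 2: Check the mod-4 condition on each prime factor: 89 ≡ 1 (mod 4), exponent 1; 101 ≡ 1 (mod 4), exponent 1.
All primes ≡ 3 (mod 4) appear to even exponent (or don't appear), so by the two-squares theorem n IS expressible as a sum of two squares.
Step 3: Build a representation. Here n = 89 · 101 is a product of primes ≡ 1 (mod 4). Each prime p ≡ 1 (mod 4) is itself a sum of two squares; find a² by testing p − a² for a perfect square:
  89: 89 − 1² = 88, 89 − 2² = 85, 89 − 3² = 80, 89 − 4² = 73, 89 − 5² = 64 = 8² ⇒ 89 = 5² + 8².
  101: 101 − 1² = 100 = 10² ⇒ 101 = 1² + 10².
  Combine using the Brahmagupta–Fibonacci identity (a² + b²)(c² + d²) = (ac − bd)² + (ad + bc)² = (ac + bd)² + (ad − bc)²:
  89 · 101 = 8989: from (5² + 8²)(1² + 10²), take (5·1 − 8·10, 5·10 + 8·1) = (5 − 80, 50 + 8) = (-75, 58); dropping signs (only squares matter) gives (75, 58); check 75² + 58² = 5625 + 3364 = 8989 ✓.
Step 4: Order so x ≤ y and verify: 58² + 75² = 3364 + 5625 = 8989 = n. ✓

n = 8989 = 58² + 75² (one valid representation with x ≤ y).


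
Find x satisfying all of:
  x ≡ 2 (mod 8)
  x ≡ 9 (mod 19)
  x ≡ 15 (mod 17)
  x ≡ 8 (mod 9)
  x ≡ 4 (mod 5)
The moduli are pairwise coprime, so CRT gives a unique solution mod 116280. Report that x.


Product of moduli M = 8 · 19 · 17 · 9 · 5 = 116280.
Merge one congruence at a time:
  Start: x ≡ 2 (mod 8).
  Combine with x ≡ 9 (mod 19); new modulus lcm = 152.
    Write x = 2 + 8·t and substitute into x ≡ 9 (mod 19): 8·t ≡ 9 − 2 = 7 (mod 19).
    The inverse of 8 mod 19 is 12 (since 8·12 = 96 = 5·19 + 1), so t ≡ 12·7 = 84 ≡ 8 (mod 19).
    Then x = 2 + 8·8 = 66, valid modulo lcm(8, 19) = 152: x ≡ 66 (mod 152).
  Combine with x ≡ 15 (mod 17); new modulus lcm = 2584.
    Write x = 66 + 152·t and substitute into x ≡ 15 (mod 17): 152·t ≡ 15 − 66 = -51 (mod 17).
    Reduce coefficients mod 17: 16·t ≡ 0 (mod 17).
    The inverse of 16 mod 17 is 16 (since 16·16 = 256 = 15·17 + 1), so t ≡ 16·0 = 0 ≡ 0 (mod 17).
    Then x = 66 + 152·0 = 66, valid modulo lcm(152, 17) = 2584: x ≡ 66 (mod 2584).
  Combine with x ≡ 8 (mod 9); new modulus lcm = 23256.
    Write x = 66 + 2584·t and substitute into x ≡ 8 (mod 9): 2584·t ≡ 8 − 66 = -58 (mod 9).
    Reduce coefficients mod 9: 1·t ≡ 5 (mod 9).
    So t ≡ 5 (mod 9).
    Then x = 66 + 2584·5 = 12986, valid modulo lcm(2584, 9) = 23256: x ≡ 12986 (mod 23256).
  Combine with x ≡ 4 (mod 5); new modulus lcm = 116280.
    Write x = 12986 + 23256·t and substitute into x ≡ 4 (mod 5): 23256·t ≡ 4 − 12986 = -12982 (mod 5).
    Reduce coefficients mod 5: 1·t ≡ 3 (mod 5).
    So t ≡ 3 (mod 5).
    Then x = 12986 + 23256·3 = 82754, valid modulo lcm(23256, 5) = 116280: x ≡ 82754 (mod 116280).
Verify against each original: 82754 mod 8 = 2, 82754 mod 19 = 9, 82754 mod 17 = 15, 82754 mod 9 = 8, 82754 mod 5 = 4.

x ≡ 82754 (mod 116280).


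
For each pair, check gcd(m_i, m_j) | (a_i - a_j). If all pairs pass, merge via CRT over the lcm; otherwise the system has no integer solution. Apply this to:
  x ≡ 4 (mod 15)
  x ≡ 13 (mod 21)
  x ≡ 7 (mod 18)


Moduli 15, 21, 18 are not pairwise coprime, so CRT works modulo lcm(m_i) when all pairwise compatibility conditions hold.
Pairwise compatibility: gcd(m_i, m_j) must divide a_i - a_j for every pair.
Merge one congruence at a time:
  Start: x ≡ 4 (mod 15).
  Combine with x ≡ 13 (mod 21): gcd(15, 21) = 3; 13 - 4 = 9, which IS divisible by 3, so compatible.
    Write x = 4 + 15·t and substitute into x ≡ 13 (mod 21): 15·t ≡ 13 − 4 = 9 (mod 21).
    Divide the congruence (and modulus) by g = 3: 5·t ≡ 3 (mod 7).
    The inverse of 5 mod 7 is 3 (since 5·3 = 15 = 2·7 + 1), so t ≡ 3·3 = 9 ≡ 2 (mod 7).
    Then x = 4 + 15·2 = 34, valid modulo lcm(15, 21) = 105: x ≡ 34 (mod 105).
  Combine with x ≡ 7 (mod 18): gcd(105, 18) = 3; 7 - 34 = -27, which IS divisible by 3, so compatible.
    Write x = 34 + 105·t and substitute into x ≡ 7 (mod 18): 105·t ≡ 7 − 34 = -27 (mod 18).
    Divide the congruence (and modulus) by g = 3: 35·t ≡ -9 (mod 6).
    Reduce coefficients mod 6: 5·t ≡ 3 (mod 6).
    The inverse of 5 mod 6 is 5 (since 5·5 = 25 = 4·6 + 1), so t ≡ 5·3 = 15 ≡ 3 (mod 6).
    Then x = 34 + 105·3 = 349, valid modulo lcm(105, 18) = 630: x ≡ 349 (mod 630).
Verify: 349 mod 15 = 4, 349 mod 21 = 13, 349 mod 18 = 7.

x ≡ 349 (mod 630).


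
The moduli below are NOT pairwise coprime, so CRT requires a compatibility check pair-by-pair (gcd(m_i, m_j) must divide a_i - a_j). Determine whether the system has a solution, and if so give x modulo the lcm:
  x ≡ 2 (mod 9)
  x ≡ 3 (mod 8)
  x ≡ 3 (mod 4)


Moduli 9, 8, 4 are not pairwise coprime, so CRT works modulo lcm(m_i) when all pairwise compatibility conditions hold.
Pairwise compatibility: gcd(m_i, m_j) must divide a_i - a_j for every pair.
Merge one congruence at a time:
  Start: x ≡ 2 (mod 9).
  Combine with x ≡ 3 (mod 8): gcd(9, 8) = 1; 3 - 2 = 1, which IS divisible by 1, so compatible.
    Write x = 2 + 9·t and substitute into x ≡ 3 (mod 8): 9·t ≡ 3 − 2 = 1 (mod 8).
    Reduce coefficients mod 8: 1·t ≡ 1 (mod 8).
    So t ≡ 1 (mod 8).
    Then x = 2 + 9·1 = 11, valid modulo lcm(9, 8) = 72: x ≡ 11 (mod 72).
  Combine with x ≡ 3 (mod 4): gcd(72, 4) = 4; 3 - 11 = -8, which IS divisible by 4, so compatible.
    Write x = 11 + 72·t and substitute into x ≡ 3 (mod 4): 72·t ≡ 3 − 11 = -8 (mod 4).
    Divide the congruence (and modulus) by g = 4: 18·t ≡ -2 (mod 1).
    Modulo 1 every t works; take t = 0.
    Then x = 11 + 72·0 = 11, valid modulo lcm(72, 4) = 72: x ≡ 11 (mod 72).
Verify: 11 mod 9 = 2, 11 mod 8 = 3, 11 mod 4 = 3.

x ≡ 11 (mod 72).


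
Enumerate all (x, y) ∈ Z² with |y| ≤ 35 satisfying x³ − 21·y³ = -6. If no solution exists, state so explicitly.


The equation is x³ - 21y³ = -6. For fixed y, x³ = 21·y³ − 6, so a solution requires the RHS to be a perfect cube.
Strategy: iterate y from -35 to 35, compute RHS = 21·y³ − 6, and check whether it is a (positive or negative) perfect cube.
Check small values of y:
  y = 0: RHS = -6 is not a perfect cube.
  y = 1: RHS = 15 is not a perfect cube.
  y = -1: RHS = -27 = (-3)³ ⇒ x = -3 works.
  y = 2: RHS = 162 is not a perfect cube.
  y = -2: RHS = -174 is not a perfect cube.
  y = 3: RHS = 561 is not a perfect cube.
  y = -3: RHS = -573 is not a perfect cube.
Continuing the search up to |y| = 35 finds no further solutions beyond those listed.
Collected solutions: (-3, -1).

Solutions (with |y| ≤ 35): (-3, -1).


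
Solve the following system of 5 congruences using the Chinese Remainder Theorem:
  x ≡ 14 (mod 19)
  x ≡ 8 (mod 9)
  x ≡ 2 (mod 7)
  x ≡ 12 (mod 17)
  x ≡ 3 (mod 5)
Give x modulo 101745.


Product of moduli M = 19 · 9 · 7 · 17 · 5 = 101745.
Merge one congruence at a time:
  Start: x ≡ 14 (mod 19).
  Combine with x ≡ 8 (mod 9); new modulus lcm = 171.
    Write x = 14 + 19·t and substitute into x ≡ 8 (mod 9): 19·t ≡ 8 − 14 = -6 (mod 9).
    Reduce coefficients mod 9: 1·t ≡ 3 (mod 9).
    So t ≡ 3 (mod 9).
    Then x = 14 + 19·3 = 71, valid modulo lcm(19, 9) = 171: x ≡ 71 (mod 171).
  Combine with x ≡ 2 (mod 7); new modulus lcm = 1197.
    Write x = 71 + 171·t and substitute into x ≡ 2 (mod 7): 171·t ≡ 2 − 71 = -69 (mod 7).
    Reduce coefficients mod 7: 3·t ≡ 1 (mod 7).
    The inverse of 3 mod 7 is 5 (since 3·5 = 15 = 2·7 + 1), so t ≡ 5·1 = 5 ≡ 5 (mod 7).
    Then x = 71 + 171·5 = 926, valid modulo lcm(171, 7) = 1197: x ≡ 926 (mod 1197).
  Combine with x ≡ 12 (mod 17); new modulus lcm = 20349.
    Write x = 926 + 1197·t and substitute into x ≡ 12 (mod 17): 1197·t ≡ 12 − 926 = -914 (mod 17).
    Reduce coefficients mod 17: 7·t ≡ 4 (mod 17).
    The inverse of 7 mod 17 is 5 (since 7·5 = 35 = 2·17 + 1), so t ≡ 5·4 = 20 ≡ 3 (mod 17).
    Then x = 926 + 1197·3 = 4517, valid modulo lcm(1197, 17) = 20349: x ≡ 4517 (mod 20349).
  Combine with x ≡ 3 (mod 5); new modulus lcm = 101745.
    Write x = 4517 + 20349·t and substitute into x ≡ 3 (mod 5): 20349·t ≡ 3 − 4517 = -4514 (mod 5).
    Reduce coefficients mod 5: 4·t ≡ 1 (mod 5).
    The inverse of 4 mod 5 is 4 (since 4·4 = 16 = 3·5 + 1), so t ≡ 4·1 = 4 ≡ 4 (mod 5).
    Then x = 4517 + 20349·4 = 85913, valid modulo lcm(20349, 5) = 101745: x ≡ 85913 (mod 101745).
Verify against each original: 85913 mod 19 = 14, 85913 mod 9 = 8, 85913 mod 7 = 2, 85913 mod 17 = 12, 85913 mod 5 = 3.

x ≡ 85913 (mod 101745).


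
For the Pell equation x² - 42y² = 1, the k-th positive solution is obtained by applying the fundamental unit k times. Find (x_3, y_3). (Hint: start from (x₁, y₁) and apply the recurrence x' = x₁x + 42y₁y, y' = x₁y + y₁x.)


Step 1: Find the fundamental solution (x₁, y₁) of x² - 42y² = 1.
  Expand √42 as a continued fraction. a₀ = ⌊√42⌋ = 6; iterate m_{k+1} = d_k·a_k − m_k, d_{k+1} = (42 − m_{k+1}²)/d_k, a_{k+1} = ⌊(a₀ + m_{k+1})/d_{k+1}⌋ (starting m₀ = 0, d₀ = 1), with convergents p_k = a_k·p_{k-1} + p_{k-2}, q_k = a_k·q_{k-1} + q_{k-2} (p₋₁ = 1, q₋₁ = 0):
  k = 0: a₀ = 6; p₀/q₀ = 6/1; p₀² − 42·q₀² = 36 − 42 = -6.
  k = 1: m = 6, d = 6, a = ⌊(6 + 6)/6⌋ = 2; p/q = (2·6 + 1)/(2·1 + 0) = 13/2; p² − 42·q² = 169 − 168 = 1.
  The first convergent with p² − 42·q² = 1 gives the fundamental solution (x₁, y₁) = (13, 2).
Step 2: Apply the recurrence (x_{n+1}, y_{n+1}) = (x₁x_n + 42y₁y_n, x₁y_n + y₁x_n) repeatedly.
  From (x_1, y_1) = (13, 2): x_2 = 13·13 + 42·2·2 = 337; y_2 = 13·2 + 2·13 = 52.
  From (x_2, y_2) = (337, 52): x_3 = 13·337 + 42·2·52 = 8749; y_3 = 13·52 + 2·337 = 1350.
Step 3: Verify x_3² - 42·y_3² = 76545001 - 76545000 = 1 (should be 1). ✓

(x_1, y_1) = (13, 2); (x_3, y_3) = (8749, 1350).


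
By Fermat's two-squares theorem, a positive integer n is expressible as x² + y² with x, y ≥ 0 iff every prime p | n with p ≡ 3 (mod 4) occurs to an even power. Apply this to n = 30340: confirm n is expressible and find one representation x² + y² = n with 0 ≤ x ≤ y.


Step 1: Factor n = 30340 = 2^2 · 5 · 37 · 41.
Step 2: Check the mod-4 condition on each prime factor: 2 = 2 (special); 5 ≡ 1 (mod 4), exponent 1; 37 ≡ 1 (mod 4), exponent 1; 41 ≡ 1 (mod 4), exponent 1.
All primes ≡ 3 (mod 4) appear to even exponent (or don't appear), so by the two-squares theorem n IS expressible as a sum of two squares.
Step 3: Build a representation. Group n = k² · m with k = 2 and m = 5 · 37 · 41 = 7585 (a product of primes ≡ 1 (mod 4)); a representation of m scales to one of n via (k·x)² + (k·y)² = k²(x² + y²). Each prime p ≡ 1 (mod 4) is itself a sum of two squares; find a² by testing p − a² for a perfect square:
  5: 5 − 1² = 4 = 2² ⇒ 5 = 1² + 2².
  37: 37 − 1² = 36 = 6² ⇒ 37 = 1² + 6².
  41: 41 − 1² = 40, 41 − 2² = 37, 41 − 3² = 32, 41 − 4² = 25 = 5² ⇒ 41 = 4² + 5².
  Combine using the Brahmagupta–Fibonacci identity (a² + b²)(c² + d²) = (ac − bd)² + (ad + bc)² = (ac + bd)² + (ad − bc)²:
  5 · 37 = 185: from (1² + 2²)(1² + 6²), take (1·1 − 2·6, 1·6 + 2·1) = (1 − 12, 6 + 2) = (-11, 8); dropping signs (only squares matter) gives (11, 8); check 11² + 8² = 121 + 64 = 185 ✓.
  185 · 41 = 7585: from (11² + 8²)(4² + 5²), take (11·4 − 8·5, 11·5 + 8·4) = (44 − 40, 55 + 32) = (4, 87); check 4² + 87² = 16 + 7569 = 7585 ✓.
  Scale by k = 2: (2·4, 2·87) = (8, 174).
Step 4: Order so x ≤ y and verify: 8² + 174² = 64 + 30276 = 30340 = n. ✓

n = 30340 = 8² + 174² (one valid representation with x ≤ y).
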